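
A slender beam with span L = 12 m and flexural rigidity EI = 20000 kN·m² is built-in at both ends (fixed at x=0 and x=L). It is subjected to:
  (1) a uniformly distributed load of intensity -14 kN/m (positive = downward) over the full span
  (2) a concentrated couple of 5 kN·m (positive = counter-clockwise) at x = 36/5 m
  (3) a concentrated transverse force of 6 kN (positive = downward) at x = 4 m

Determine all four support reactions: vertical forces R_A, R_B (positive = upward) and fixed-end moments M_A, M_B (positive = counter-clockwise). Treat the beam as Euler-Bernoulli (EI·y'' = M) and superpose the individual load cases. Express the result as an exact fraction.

Load 1 — uniform load w=-14 kN/m over full span:
  R_A = wL/2 = (-14)·12/2 = -84 kN
  M_A = wL²/12 = (-14)·12²/12 = -168 kN·m
  R_B = wL/2 = (-14)·12/2 = -84 kN
  M_B = -wL²/12 = -(-14)·12²/12 = 168 kN·m
Load 2 — applied couple M₀=5 kN·m at a=36/5 m (b=L-a=24/5):
  R_A = 6M₀ab/L³ = 6·5·(36/5)·(24/5)/12³ = 3/5 kN
  M_A = M₀b(2a-b)/L² = 5·(24/5)·(2·(36/5)-(24/5))/12² = 8/5 kN·m
  R_B = -6M₀ab/L³ = -6·5·(36/5)·(24/5)/12³ = -3/5 kN
  M_B = M₀a(2b-a)/L² = 5·(36/5)·(2·(24/5)-(36/5))/12² = 3/5 kN·m
Load 3 — point force P=6 kN at a=4 m (b=L-a=8):
  R_A = Pb²(3a+b)/L³ = 6·8²·(3·4+8)/12³ = 40/9 kN
  M_A = Pab²/L² = 6·4·8²/12² = 32/3 kN·m
  R_B = Pa²(a+3b)/L³ = 6·4²·(4+3·8)/12³ = 14/9 kN
  M_B = -Pa²b/L² = -6·4²·8/12² = -16/3 kN·m
Superposition: R_A = -3553/45 kN, M_A = -2336/15 kN·m, R_B = -3737/45 kN, M_B = 2449/15 kN·m

R_A = -3553/45 kN, M_A = -2336/15 kN·m, R_B = -3737/45 kN, M_B = 2449/15 kN·m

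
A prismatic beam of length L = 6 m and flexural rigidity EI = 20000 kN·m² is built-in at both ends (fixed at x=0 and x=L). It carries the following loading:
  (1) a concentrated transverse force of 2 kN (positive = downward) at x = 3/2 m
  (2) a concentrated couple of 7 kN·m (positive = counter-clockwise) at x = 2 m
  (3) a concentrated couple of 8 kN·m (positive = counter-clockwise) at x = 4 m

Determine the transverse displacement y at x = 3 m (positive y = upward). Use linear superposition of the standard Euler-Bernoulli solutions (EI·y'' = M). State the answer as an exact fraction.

y(3) = -13/160000 m

Load 1 — point force P=2 kN at a=3/2 m (b=L-a=9/2):
  y_1 = -Pa²(L-x)²(3bL-(3b+a)(L-x))/(6L³EI)  [x>a] = -2·(3/2)²·(6-3)²·(3·(9/2)·6-(3·(9/2)+(3/2))·(6-3))/(6·6³·20000) = -9/160000 m
Load 2 — applied couple M₀=7 kN·m at a=2 m (b=L-a=4):
  y_2 = (R_Ax³/6 - M_Ax²/2 - M₀(x-a)²/2)/EI  [x>a] with R_A=14/9, M_A=0 = ((14/9)·3³/6 - 0·3²/2 - 7·(3-2)²/2)/20000 = 7/40000 m
Load 3 — applied couple M₀=8 kN·m at a=4 m (b=L-a=2):
  y_3 = (R_Ax³/6 - M_Ax²/2)/EI  [x≤a] with R_A=16/9, M_A=8/3 = ((16/9)·3³/6 - (8/3)·3²/2)/20000 = -1/5000 m
Superposition: y = Σ y_i = -13/160000 m ≈ -0.000081 m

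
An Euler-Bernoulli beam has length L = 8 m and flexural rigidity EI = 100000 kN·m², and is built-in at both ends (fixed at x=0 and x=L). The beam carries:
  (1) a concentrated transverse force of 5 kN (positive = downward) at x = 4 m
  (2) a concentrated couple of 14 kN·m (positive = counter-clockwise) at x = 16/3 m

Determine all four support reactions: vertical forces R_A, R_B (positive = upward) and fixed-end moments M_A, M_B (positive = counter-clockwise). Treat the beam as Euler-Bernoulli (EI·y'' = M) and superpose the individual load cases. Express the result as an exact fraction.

R_A = 29/6 kN, M_A = 29/3 kN·m, R_B = 1/6 kN, M_B = -5 kN·m

Load 1 — point force P=5 kN at a=4 m (b=L-a=4):
  R_A = Pb²(3a+b)/L³ = 5·4²·(3·4+4)/8³ = 5/2 kN
  M_A = Pab²/L² = 5·4·4²/8² = 5 kN·m
  R_B = Pa²(a+3b)/L³ = 5·4²·(4+3·4)/8³ = 5/2 kN
  M_B = -Pa²b/L² = -5·4²·4/8² = -5 kN·m
Load 2 — applied couple M₀=14 kN·m at a=16/3 m (b=L-a=8/3):
  R_A = 6M₀ab/L³ = 6·14·(16/3)·(8/3)/8³ = 7/3 kN
  M_A = M₀b(2a-b)/L² = 14·(8/3)·(2·(16/3)-(8/3))/8² = 14/3 kN·m
  R_B = -6M₀ab/L³ = -6·14·(16/3)·(8/3)/8³ = -7/3 kN
  M_B = M₀a(2b-a)/L² = 14·(16/3)·(2·(8/3)-(16/3))/8² = 0 kN·m
Superposition: R_A = 29/6 kN, M_A = 29/3 kN·m, R_B = 1/6 kN, M_B = -5 kN·m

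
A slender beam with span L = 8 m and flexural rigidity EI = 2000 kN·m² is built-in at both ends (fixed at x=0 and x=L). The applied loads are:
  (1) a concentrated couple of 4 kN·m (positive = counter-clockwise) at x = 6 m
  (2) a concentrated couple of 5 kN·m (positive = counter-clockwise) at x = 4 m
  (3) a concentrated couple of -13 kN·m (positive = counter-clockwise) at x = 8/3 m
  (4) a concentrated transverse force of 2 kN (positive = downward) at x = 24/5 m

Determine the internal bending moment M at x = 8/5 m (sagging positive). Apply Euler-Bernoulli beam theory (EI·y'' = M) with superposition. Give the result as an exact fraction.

M(8/5) = -14911/3750 kN·m

Load 1 — applied couple M₀=4 kN·m at a=6 m (b=L-a=2):
  M_1 = R_Ax - M_A  [x≤a] with R_A=9/16, M_A=5/4 = (9/16)·(8/5) - (5/4) = -7/20 kN·m
Load 2 — applied couple M₀=5 kN·m at a=4 m (b=L-a=4):
  M_2 = R_Ax - M_A  [x≤a] with R_A=15/16, M_A=5/4 = (15/16)·(8/5) - (5/4) = 1/4 kN·m
Load 3 — applied couple M₀=-13 kN·m at a=8/3 m (b=L-a=16/3):
  M_3 = R_Ax - M_A  [x≤a] with R_A=-13/6, M_A=0 = (-13/6)·(8/5) - 0 = -52/15 kN·m
Load 4 — point force P=2 kN at a=24/5 m (b=L-a=16/5):
  M_4 = Pb²(3a+b)x/L³ - Pab²/L²  [x≤a] = 2·(16/5)²·(3·(24/5)+(16/5))·(8/5)/8³ - 2·(24/5)·(16/5)²/8² = -256/625 kN·m
Superposition: M = Σ M_i = -14911/3750 kN·m ≈ -3.976267 kN·m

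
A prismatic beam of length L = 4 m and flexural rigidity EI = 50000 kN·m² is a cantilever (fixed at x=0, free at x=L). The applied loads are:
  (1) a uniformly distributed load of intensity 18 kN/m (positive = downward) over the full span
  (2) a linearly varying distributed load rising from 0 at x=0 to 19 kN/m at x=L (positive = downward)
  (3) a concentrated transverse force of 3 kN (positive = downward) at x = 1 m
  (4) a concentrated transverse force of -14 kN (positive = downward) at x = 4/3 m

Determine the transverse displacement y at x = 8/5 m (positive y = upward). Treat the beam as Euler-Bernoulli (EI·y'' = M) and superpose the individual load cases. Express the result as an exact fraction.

Load 1 — uniform load w=18 kN/m over full span:
  y_1 = -wx²(x²-4Lx+6L²)/(24EI) = -18·(8/5)²·((8/5)²-4·4·(8/5)+6·4²)/(24·50000) = -5472/1953125 m
Load 2 — triangular load w₀=19 kN/m (0→w₀ over full span):
  y_2 = (w₀Lx³/12-w₀L²x²/6-w₀x⁵/(120L))/EI = (19·4·(8/5)³/12-19·4²·(8/5)²/6-19·(8/5)⁵/(120·4))/50000 = -305216/146484375 m
Load 3 — point force P=3 kN at a=1 m (b=L-a=3):
  y_3 = -Pa²(3x-a)/(6EI)  [x>a] = -3·1²·(3·(8/5)-1)/(6·50000) = -19/500000 m
Load 4 — point force P=-14 kN at a=4/3 m (b=L-a=8/3):
  y_4 = -Pa²(3x-a)/(6EI)  [x>a] = -(-14)·(4/3)²·(3·(8/5)-(4/3))/(6·50000) = 364/1265625 m
Superposition: y = Σ y_i = -586701599/126562500000 m ≈ -0.004636 m

y(8/5) = -586701599/126562500000 m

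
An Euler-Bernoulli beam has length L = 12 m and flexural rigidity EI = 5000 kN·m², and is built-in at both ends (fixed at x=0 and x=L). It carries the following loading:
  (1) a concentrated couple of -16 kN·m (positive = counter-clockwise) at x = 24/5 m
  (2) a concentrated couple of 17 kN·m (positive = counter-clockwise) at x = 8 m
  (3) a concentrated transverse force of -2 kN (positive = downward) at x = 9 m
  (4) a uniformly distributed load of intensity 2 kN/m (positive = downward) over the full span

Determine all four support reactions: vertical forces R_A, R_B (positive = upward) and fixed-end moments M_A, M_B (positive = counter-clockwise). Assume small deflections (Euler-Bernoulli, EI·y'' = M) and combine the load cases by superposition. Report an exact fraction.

Load 1 — applied couple M₀=-16 kN·m at a=24/5 m (b=L-a=36/5):
  R_A = 6M₀ab/L³ = 6·(-16)·(24/5)·(36/5)/12³ = -48/25 kN
  M_A = M₀b(2a-b)/L² = (-16)·(36/5)·(2·(24/5)-(36/5))/12² = -48/25 kN·m
  R_B = -6M₀ab/L³ = -6·(-16)·(24/5)·(36/5)/12³ = 48/25 kN
  M_B = M₀a(2b-a)/L² = (-16)·(24/5)·(2·(36/5)-(24/5))/12² = -128/25 kN·m
Load 2 — applied couple M₀=17 kN·m at a=8 m (b=L-a=4):
  R_A = 6M₀ab/L³ = 6·17·8·4/12³ = 17/9 kN
  M_A = M₀b(2a-b)/L² = 17·4·(2·8-4)/12² = 17/3 kN·m
  R_B = -6M₀ab/L³ = -6·17·8·4/12³ = -17/9 kN
  M_B = M₀a(2b-a)/L² = 17·8·(2·4-8)/12² = 0 kN·m
Load 3 — point force P=-2 kN at a=9 m (b=L-a=3):
  R_A = Pb²(3a+b)/L³ = (-2)·3²·(3·9+3)/12³ = -5/16 kN
  M_A = Pab²/L² = (-2)·9·3²/12² = -9/8 kN·m
  R_B = Pa²(a+3b)/L³ = (-2)·9²·(9+3·3)/12³ = -27/16 kN
  M_B = -Pa²b/L² = -(-2)·9²·3/12² = 27/8 kN·m
Load 4 — uniform load w=2 kN/m over full span:
  R_A = wL/2 = 2·12/2 = 12 kN
  M_A = wL²/12 = 2·12²/12 = 24 kN·m
  R_B = wL/2 = 2·12/2 = 12 kN
  M_B = -wL²/12 = -2·12²/12 = -24 kN·m
Superposition: R_A = 41963/3600 kN, M_A = 15973/600 kN·m, R_B = 37237/3600 kN, M_B = -5149/200 kN·m

R_A = 41963/3600 kN, M_A = 15973/600 kN·m, R_B = 37237/3600 kN, M_B = -5149/200 kN·m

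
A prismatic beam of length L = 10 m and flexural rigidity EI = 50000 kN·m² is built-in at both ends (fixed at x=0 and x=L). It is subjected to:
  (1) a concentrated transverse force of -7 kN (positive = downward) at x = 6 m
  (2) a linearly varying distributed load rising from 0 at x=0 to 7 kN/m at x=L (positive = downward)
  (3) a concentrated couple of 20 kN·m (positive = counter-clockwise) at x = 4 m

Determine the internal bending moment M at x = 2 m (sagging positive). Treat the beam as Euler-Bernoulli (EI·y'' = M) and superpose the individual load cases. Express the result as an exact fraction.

M(2) = 707/375 kN·m

Load 1 — point force P=-7 kN at a=6 m (b=L-a=4):
  M_1 = Pb²(3a+b)x/L³ - Pab²/L²  [x≤a] = (-7)·4²·(3·6+4)·2/10³ - (-7)·6·4²/10² = 224/125 kN·m
Load 2 — triangular load w₀=7 kN/m (0→w₀ over full span):
  M_2 = 3w₀Lx/20 - w₀L²/30 - w₀x³/(6L) = 3·7·10·2/20 - 7·10²/30 - 7·2³/(6·10) = -49/15 kN·m
Load 3 — applied couple M₀=20 kN·m at a=4 m (b=L-a=6):
  M_3 = R_Ax - M_A  [x≤a] with R_A=72/25, M_A=12/5 = (72/25)·2 - (12/5) = 84/25 kN·m
Superposition: M = Σ M_i = 707/375 kN·m ≈ 1.885333 kN·m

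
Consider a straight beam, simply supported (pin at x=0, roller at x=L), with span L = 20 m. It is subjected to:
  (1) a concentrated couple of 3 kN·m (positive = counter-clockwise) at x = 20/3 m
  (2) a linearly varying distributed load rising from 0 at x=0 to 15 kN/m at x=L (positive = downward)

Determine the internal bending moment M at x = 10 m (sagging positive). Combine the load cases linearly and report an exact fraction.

Load 1 — applied couple M₀=3 kN·m at a=20/3 m (b=L-a=40/3):
  M_1 = M₀x/L - M₀  [x>a] = 3·10/20 - 3 = -3/2 kN·m
Load 2 — triangular load w₀=15 kN/m (0→w₀ over full span):
  M_2 = w₀Lx/6 - w₀x³/(6L) = 15·20·10/6 - 15·10³/(6·20) = 375 kN·m
Superposition: M = Σ M_i = 747/2 kN·m ≈ 373.500000 kN·m

M(10) = 747/2 kN·m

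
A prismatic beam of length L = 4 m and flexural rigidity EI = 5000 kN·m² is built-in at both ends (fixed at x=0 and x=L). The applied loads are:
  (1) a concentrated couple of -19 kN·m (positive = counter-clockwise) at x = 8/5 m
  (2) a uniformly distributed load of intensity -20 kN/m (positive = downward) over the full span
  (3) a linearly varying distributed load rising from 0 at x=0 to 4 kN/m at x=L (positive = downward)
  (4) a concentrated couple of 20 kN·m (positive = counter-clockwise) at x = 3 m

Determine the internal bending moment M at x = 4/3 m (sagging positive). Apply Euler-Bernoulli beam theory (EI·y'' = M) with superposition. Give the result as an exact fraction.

M(4/3) = -111839/8100 kN·m

Load 1 — applied couple M₀=-19 kN·m at a=8/5 m (b=L-a=12/5):
  M_1 = R_Ax - M_A  [x≤a] with R_A=-171/25, M_A=-57/25 = (-171/25)·(4/3) - (-57/25) = -171/25 kN·m
Load 2 — uniform load w=-20 kN/m over full span:
  M_2 = wLx/2 - wL²/12 - wx²/2 = (-20)·4·(4/3)/2 - (-20)·4²/12 - (-20)·(4/3)²/2 = -80/9 kN·m
Load 3 — triangular load w₀=4 kN/m (0→w₀ over full span):
  M_3 = 3w₀Lx/20 - w₀L²/30 - w₀x³/(6L) = 3·4·4·(4/3)/20 - 4·4²/30 - 4·(4/3)³/(6·4) = 272/405 kN·m
Load 4 — applied couple M₀=20 kN·m at a=3 m (b=L-a=1):
  M_4 = R_Ax - M_A  [x≤a] with R_A=45/8, M_A=25/4 = (45/8)·(4/3) - (25/4) = 5/4 kN·m
Superposition: M = Σ M_i = -111839/8100 kN·m ≈ -13.807284 kN·m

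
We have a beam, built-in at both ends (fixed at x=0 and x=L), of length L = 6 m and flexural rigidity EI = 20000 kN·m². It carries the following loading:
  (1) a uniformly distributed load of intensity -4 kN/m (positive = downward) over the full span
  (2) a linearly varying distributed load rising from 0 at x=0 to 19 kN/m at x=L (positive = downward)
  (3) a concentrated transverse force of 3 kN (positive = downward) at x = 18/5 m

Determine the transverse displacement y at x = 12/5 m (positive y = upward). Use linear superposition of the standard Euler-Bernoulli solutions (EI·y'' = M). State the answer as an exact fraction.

y(12/5) = -9018/9765625 m

Load 1 — uniform load w=-4 kN/m over full span:
  y_1 = -wx²(L-x)²/(24EI) = -(-4)·(12/5)²·(6-(12/5))²/(24·20000) = 243/390625 m
Load 2 — triangular load w₀=19 kN/m (0→w₀ over full span):
  y_2 = -w₀x²(L-x)²(x+2L)/(120LEI) = -19·(12/5)²·(6-(12/5))²·((12/5)+2·6)/(120·6·20000) = -13851/9765625 m
Load 3 — point force P=3 kN at a=18/5 m (b=L-a=12/5):
  y_3 = -Pb²x²(3aL-(3a+b)x)/(6L³EI)  [x≤a] = -3·(12/5)²·(12/5)²·(3·(18/5)·6-(3·(18/5)+(12/5))·(12/5))/(6·6³·20000) = -1242/9765625 m
Superposition: y = Σ y_i = -9018/9765625 m ≈ -0.000923 m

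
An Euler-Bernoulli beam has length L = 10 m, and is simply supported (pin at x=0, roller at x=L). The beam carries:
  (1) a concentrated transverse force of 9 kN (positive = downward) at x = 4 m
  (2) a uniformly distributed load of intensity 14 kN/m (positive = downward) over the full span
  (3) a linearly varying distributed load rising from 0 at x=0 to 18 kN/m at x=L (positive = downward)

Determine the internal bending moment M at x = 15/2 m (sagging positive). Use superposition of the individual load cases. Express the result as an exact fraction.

M(15/2) = 3819/16 kN·m

Load 1 — point force P=9 kN at a=4 m (b=L-a=6):
  M_1 = Pa(L-x)/L  [x>a] = 9·4·(10-(15/2))/10 = 9 kN·m
Load 2 — uniform load w=14 kN/m over full span:
  M_2 = wx(L-x)/2 = 14·(15/2)·(10-(15/2))/2 = 525/4 kN·m
Load 3 — triangular load w₀=18 kN/m (0→w₀ over full span):
  M_3 = w₀Lx/6 - w₀x³/(6L) = 18·10·(15/2)/6 - 18·(15/2)³/(6·10) = 1575/16 kN·m
Superposition: M = Σ M_i = 3819/16 kN·m ≈ 238.687500 kN·m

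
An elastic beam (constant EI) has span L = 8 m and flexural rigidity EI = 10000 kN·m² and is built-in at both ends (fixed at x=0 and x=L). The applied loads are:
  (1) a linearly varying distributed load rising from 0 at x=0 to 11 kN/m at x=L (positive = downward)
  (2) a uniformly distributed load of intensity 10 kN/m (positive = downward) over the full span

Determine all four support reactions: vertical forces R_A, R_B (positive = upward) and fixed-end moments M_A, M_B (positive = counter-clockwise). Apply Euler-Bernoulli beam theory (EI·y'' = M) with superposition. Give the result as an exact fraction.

Load 1 — triangular load w₀=11 kN/m (0→w₀ over full span):
  R_A = 3w₀L/20 = 3·11·8/20 = 66/5 kN
  M_A = w₀L²/30 = 11·8²/30 = 352/15 kN·m
  R_B = 7w₀L/20 = 7·11·8/20 = 154/5 kN
  M_B = -w₀L²/20 = -11·8²/20 = -176/5 kN·m
Load 2 — uniform load w=10 kN/m over full span:
  R_A = wL/2 = 10·8/2 = 40 kN
  M_A = wL²/12 = 10·8²/12 = 160/3 kN·m
  R_B = wL/2 = 10·8/2 = 40 kN
  M_B = -wL²/12 = -10·8²/12 = -160/3 kN·m
Superposition: R_A = 266/5 kN, M_A = 384/5 kN·m, R_B = 354/5 kN, M_B = -1328/15 kN·m

R_A = 266/5 kN, M_A = 384/5 kN·m, R_B = 354/5 kN, M_B = -1328/15 kN·m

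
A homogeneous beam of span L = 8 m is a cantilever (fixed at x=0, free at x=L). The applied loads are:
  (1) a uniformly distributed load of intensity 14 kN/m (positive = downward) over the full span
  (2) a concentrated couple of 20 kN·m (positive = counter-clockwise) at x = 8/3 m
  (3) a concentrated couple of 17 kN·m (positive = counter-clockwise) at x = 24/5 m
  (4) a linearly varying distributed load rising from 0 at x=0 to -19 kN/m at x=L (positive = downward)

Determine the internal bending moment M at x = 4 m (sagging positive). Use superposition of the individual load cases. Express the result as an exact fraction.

M(4) = 95/3 kN·m

Load 1 — uniform load w=14 kN/m over full span:
  M_1 = -w(L-x)²/2 = -14·(8-4)²/2 = -112 kN·m
Load 2 — applied couple M₀=20 kN·m at a=8/3 m (b=L-a=16/3):
  M_2 = 0  [x>a] = 0 kN·m
Load 3 — applied couple M₀=17 kN·m at a=24/5 m (b=L-a=16/5):
  M_3 = M₀  [x≤a] = 17 = 17 kN·m
Load 4 — triangular load w₀=-19 kN/m (0→w₀ over full span):
  M_4 = w₀Lx/2 - w₀L²/3 - w₀x³/(6L) = (-19)·8·4/2 - (-19)·8²/3 - (-19)·4³/(6·8) = 380/3 kN·m
Superposition: M = Σ M_i = 95/3 kN·m ≈ 31.666667 kN·m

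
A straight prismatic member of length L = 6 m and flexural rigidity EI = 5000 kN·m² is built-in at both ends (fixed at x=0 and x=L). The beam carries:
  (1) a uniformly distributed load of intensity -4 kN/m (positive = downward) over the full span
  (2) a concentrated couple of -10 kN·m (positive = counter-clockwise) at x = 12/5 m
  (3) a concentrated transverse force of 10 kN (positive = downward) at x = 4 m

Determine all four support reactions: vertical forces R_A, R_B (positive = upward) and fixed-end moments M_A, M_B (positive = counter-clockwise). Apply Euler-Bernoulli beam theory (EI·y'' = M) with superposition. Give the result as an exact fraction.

Load 1 — uniform load w=-4 kN/m over full span:
  R_A = wL/2 = (-4)·6/2 = -12 kN
  M_A = wL²/12 = (-4)·6²/12 = -12 kN·m
  R_B = wL/2 = (-4)·6/2 = -12 kN
  M_B = -wL²/12 = -(-4)·6²/12 = 12 kN·m
Load 2 — applied couple M₀=-10 kN·m at a=12/5 m (b=L-a=18/5):
  R_A = 6M₀ab/L³ = 6·(-10)·(12/5)·(18/5)/6³ = -12/5 kN
  M_A = M₀b(2a-b)/L² = (-10)·(18/5)·(2·(12/5)-(18/5))/6² = -6/5 kN·m
  R_B = -6M₀ab/L³ = -6·(-10)·(12/5)·(18/5)/6³ = 12/5 kN
  M_B = M₀a(2b-a)/L² = (-10)·(12/5)·(2·(18/5)-(12/5))/6² = -16/5 kN·m
Load 3 — point force P=10 kN at a=4 m (b=L-a=2):
  R_A = Pb²(3a+b)/L³ = 10·2²·(3·4+2)/6³ = 70/27 kN
  M_A = Pab²/L² = 10·4·2²/6² = 40/9 kN·m
  R_B = Pa²(a+3b)/L³ = 10·4²·(4+3·2)/6³ = 200/27 kN
  M_B = -Pa²b/L² = -10·4²·2/6² = -80/9 kN·m
Superposition: R_A = -1594/135 kN, M_A = -394/45 kN·m, R_B = -296/135 kN, M_B = -4/45 kN·m

R_A = -1594/135 kN, M_A = -394/45 kN·m, R_B = -296/135 kN, M_B = -4/45 kN·m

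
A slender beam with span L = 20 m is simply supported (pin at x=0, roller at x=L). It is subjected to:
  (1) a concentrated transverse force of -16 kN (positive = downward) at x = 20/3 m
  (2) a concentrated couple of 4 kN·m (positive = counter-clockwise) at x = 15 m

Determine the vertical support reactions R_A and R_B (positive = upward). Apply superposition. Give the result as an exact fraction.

R_A = -157/15 kN, R_B = -83/15 kN

Load 1 — point force P=-16 kN at a=20/3 m (b=L-a=40/3):
  R_A = Pb/L = (-16)·(40/3)/20 = -32/3 kN
  R_B = Pa/L = (-16)·(20/3)/20 = -16/3 kN
Load 2 — applied couple M₀=4 kN·m at a=15 m (b=L-a=5):
  R_A = M₀/L = 4/20 = 1/5 kN
  R_B = -M₀/L = -4/20 = -1/5 kN
Superposition: R_A = -157/15 kN, R_B = -83/15 kN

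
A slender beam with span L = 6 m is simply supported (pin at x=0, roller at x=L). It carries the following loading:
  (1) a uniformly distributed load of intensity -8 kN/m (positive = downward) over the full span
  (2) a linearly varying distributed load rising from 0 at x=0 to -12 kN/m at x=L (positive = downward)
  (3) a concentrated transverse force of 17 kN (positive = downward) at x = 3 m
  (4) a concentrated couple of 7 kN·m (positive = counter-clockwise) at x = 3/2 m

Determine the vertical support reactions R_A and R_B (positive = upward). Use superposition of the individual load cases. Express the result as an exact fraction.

R_A = -79/3 kN, R_B = -122/3 kN

Load 1 — uniform load w=-8 kN/m over full span:
  R_A = wL/2 = (-8)·6/2 = -24 kN
  R_B = wL/2 = (-8)·6/2 = -24 kN
Load 2 — triangular load w₀=-12 kN/m (0→w₀ over full span):
  R_A = w₀L/6 = (-12)·6/6 = -12 kN
  R_B = w₀L/3 = (-12)·6/3 = -24 kN
Load 3 — point force P=17 kN at a=3 m (b=L-a=3):
  R_A = Pb/L = 17·3/6 = 17/2 kN
  R_B = Pa/L = 17·3/6 = 17/2 kN
Load 4 — applied couple M₀=7 kN·m at a=3/2 m (b=L-a=9/2):
  R_A = M₀/L = 7/6 kN
  R_B = -M₀/L = -7/6 kN
Superposition: R_A = -79/3 kN, R_B = -122/3 kN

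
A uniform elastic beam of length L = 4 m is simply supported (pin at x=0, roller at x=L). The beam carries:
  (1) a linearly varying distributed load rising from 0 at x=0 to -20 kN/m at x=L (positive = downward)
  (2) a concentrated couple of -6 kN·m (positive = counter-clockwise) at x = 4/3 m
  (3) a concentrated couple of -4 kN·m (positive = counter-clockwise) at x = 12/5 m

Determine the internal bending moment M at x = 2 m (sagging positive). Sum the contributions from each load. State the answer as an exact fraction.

M(2) = -19 kN·m

Load 1 — triangular load w₀=-20 kN/m (0→w₀ over full span):
  M_1 = w₀Lx/6 - w₀x³/(6L) = (-20)·4·2/6 - (-20)·2³/(6·4) = -20 kN·m
Load 2 — applied couple M₀=-6 kN·m at a=4/3 m (b=L-a=8/3):
  M_2 = M₀x/L - M₀  [x>a] = (-6)·2/4 - (-6) = 3 kN·m
Load 3 — applied couple M₀=-4 kN·m at a=12/5 m (b=L-a=8/5):
  M_3 = M₀x/L  [x≤a] = (-4)·2/4 = -2 kN·m
Superposition: M = Σ M_i = -19 kN·m ≈ -19.000000 kN·m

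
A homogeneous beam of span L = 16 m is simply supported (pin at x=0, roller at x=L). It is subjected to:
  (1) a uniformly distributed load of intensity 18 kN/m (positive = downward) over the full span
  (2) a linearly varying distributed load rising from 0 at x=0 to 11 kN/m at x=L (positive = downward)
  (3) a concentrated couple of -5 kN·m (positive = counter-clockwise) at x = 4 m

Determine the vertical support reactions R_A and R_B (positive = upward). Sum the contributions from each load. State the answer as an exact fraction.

R_A = 8305/48 kN, R_B = 9743/48 kN

Load 1 — uniform load w=18 kN/m over full span:
  R_A = wL/2 = 18·16/2 = 144 kN
  R_B = wL/2 = 18·16/2 = 144 kN
Load 2 — triangular load w₀=11 kN/m (0→w₀ over full span):
  R_A = w₀L/6 = 11·16/6 = 88/3 kN
  R_B = w₀L/3 = 11·16/3 = 176/3 kN
Load 3 — applied couple M₀=-5 kN·m at a=4 m (b=L-a=12):
  R_A = M₀/L = (-5)/16 = -5/16 kN
  R_B = -M₀/L = -(-5)/16 = 5/16 kN
Superposition: R_A = 8305/48 kN, R_B = 9743/48 kN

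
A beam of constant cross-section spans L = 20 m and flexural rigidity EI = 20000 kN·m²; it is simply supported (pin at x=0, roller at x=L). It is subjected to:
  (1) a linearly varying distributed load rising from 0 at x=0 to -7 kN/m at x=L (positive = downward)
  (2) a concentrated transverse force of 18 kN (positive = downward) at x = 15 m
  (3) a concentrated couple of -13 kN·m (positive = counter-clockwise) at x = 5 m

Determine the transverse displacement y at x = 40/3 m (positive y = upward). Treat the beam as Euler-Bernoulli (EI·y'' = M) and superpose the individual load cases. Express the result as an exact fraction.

Load 1 — triangular load w₀=-7 kN/m (0→w₀ over full span):
  y_1 = -w₀x(7L⁴-10L²x²+3x⁴)/(360LEI) = -(-7)·(40/3)·(7·20⁴-10·20²·(40/3)²+3·(40/3)⁴)/(360·20·20000) = 238/729 m
Load 2 — point force P=18 kN at a=15 m (b=L-a=5):
  y_2 = -Pbx(L²-b²-x²)/(6LEI)  [x≤a] = -18·5·(40/3)·(20²-5²-(40/3)²)/(6·20·20000) = -71/720 m
Load 3 — applied couple M₀=-13 kN·m at a=5 m (b=L-a=15):
  y_3 = (M₀x³/(6L)-M₀(x-a)²/2+C₁x)/EI  [x>a] with C₁=M₀(3b²-L²)/(6L)=-715/24 = ((-13)·(40/3)³/(6·20)-(-13)·((40/3)-5)²/2+(-715/24)·(40/3))/20000 = -1313/129600 m
Superposition: y = Σ y_i = 253963/1166400 m ≈ 0.217732 m

y(40/3) = 253963/1166400 m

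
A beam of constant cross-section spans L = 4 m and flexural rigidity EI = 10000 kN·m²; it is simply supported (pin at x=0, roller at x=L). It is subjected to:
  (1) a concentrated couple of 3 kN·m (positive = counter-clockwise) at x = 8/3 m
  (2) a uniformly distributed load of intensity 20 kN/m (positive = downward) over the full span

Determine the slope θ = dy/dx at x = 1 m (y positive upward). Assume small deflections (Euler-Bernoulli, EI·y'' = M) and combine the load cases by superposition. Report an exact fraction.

Load 1 — applied couple M₀=3 kN·m at a=8/3 m (b=L-a=4/3):
  θ_1 = (M₀x²/(2L)+C₁)/EI  [x≤a] with C₁=M₀(3b²-L²)/(6L)=-4/3 = (3·1²/(2·4)+(-4/3))/10000 = -23/240000 rad
Load 2 — uniform load w=20 kN/m over full span:
  θ_2 = -w(L³-6Lx²+4x³)/(24EI) = -20·(4³-6·4·1²+4·1³)/(24·10000) = -11/3000 rad
Superposition: θ = Σ θ_i = -301/80000 rad ≈ -0.003762 rad

θ(1) = -301/80000 rad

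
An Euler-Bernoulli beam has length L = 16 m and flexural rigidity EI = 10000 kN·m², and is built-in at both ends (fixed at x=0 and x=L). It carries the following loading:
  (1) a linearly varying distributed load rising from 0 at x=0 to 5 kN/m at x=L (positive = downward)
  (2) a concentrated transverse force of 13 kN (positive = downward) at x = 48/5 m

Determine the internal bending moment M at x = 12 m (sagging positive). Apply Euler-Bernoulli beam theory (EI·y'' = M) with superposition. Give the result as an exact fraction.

M(12) = 5654/375 kN·m

Load 1 — triangular load w₀=5 kN/m (0→w₀ over full span):
  M_1 = 3w₀Lx/20 - w₀L²/30 - w₀x³/(6L) = 3·5·16·12/20 - 5·16²/30 - 5·12³/(6·16) = 34/3 kN·m
Load 2 — point force P=13 kN at a=48/5 m (b=L-a=32/5):
  M_2 = Pa²(a+3b)(L-x)/L³ - Pa²b/L²  [x>a] = 13·(48/5)²·((48/5)+3·(32/5))·(16-12)/16³ - 13·(48/5)²·(32/5)/16² = 468/125 kN·m
Superposition: M = Σ M_i = 5654/375 kN·m ≈ 15.077333 kN·m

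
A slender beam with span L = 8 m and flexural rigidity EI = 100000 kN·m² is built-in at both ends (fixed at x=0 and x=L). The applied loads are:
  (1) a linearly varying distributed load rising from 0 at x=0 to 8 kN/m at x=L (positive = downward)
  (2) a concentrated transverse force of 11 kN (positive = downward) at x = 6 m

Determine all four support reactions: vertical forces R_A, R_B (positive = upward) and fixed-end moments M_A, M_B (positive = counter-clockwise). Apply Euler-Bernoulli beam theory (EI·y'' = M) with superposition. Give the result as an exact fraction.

R_A = 1811/160 kN, M_A = 2543/120 kN·m, R_B = 5069/160 kN, M_B = -1519/40 kN·m

Load 1 — triangular load w₀=8 kN/m (0→w₀ over full span):
  R_A = 3w₀L/20 = 3·8·8/20 = 48/5 kN
  M_A = w₀L²/30 = 8·8²/30 = 256/15 kN·m
  R_B = 7w₀L/20 = 7·8·8/20 = 112/5 kN
  M_B = -w₀L²/20 = -8·8²/20 = -128/5 kN·m
Load 2 — point force P=11 kN at a=6 m (b=L-a=2):
  R_A = Pb²(3a+b)/L³ = 11·2²·(3·6+2)/8³ = 55/32 kN
  M_A = Pab²/L² = 11·6·2²/8² = 33/8 kN·m
  R_B = Pa²(a+3b)/L³ = 11·6²·(6+3·2)/8³ = 297/32 kN
  M_B = -Pa²b/L² = -11·6²·2/8² = -99/8 kN·m
Superposition: R_A = 1811/160 kN, M_A = 2543/120 kN·m, R_B = 5069/160 kN, M_B = -1519/40 kN·m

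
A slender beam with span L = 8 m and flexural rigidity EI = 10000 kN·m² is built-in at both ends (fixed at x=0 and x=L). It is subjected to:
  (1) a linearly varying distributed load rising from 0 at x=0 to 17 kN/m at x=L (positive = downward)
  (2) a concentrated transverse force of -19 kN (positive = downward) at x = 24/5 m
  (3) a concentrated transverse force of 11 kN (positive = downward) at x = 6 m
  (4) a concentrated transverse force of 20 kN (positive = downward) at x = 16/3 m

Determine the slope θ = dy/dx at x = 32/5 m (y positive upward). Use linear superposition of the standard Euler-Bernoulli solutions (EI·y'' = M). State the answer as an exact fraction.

θ(32/5) = 1888253/421875000 rad

Load 1 — triangular load w₀=17 kN/m (0→w₀ over full span):
  θ_1 = -w₀(2x(L-x)(L-2x)(x+2L)+x²(L-x)²)/(120LEI) = -17·(2·(32/5)·(8-(32/5))·(8-2·(32/5))·((32/5)+2·8)+(32/5)²·(8-(32/5))²)/(120·8·10000) = 4352/1171875 rad
Load 2 — point force P=-19 kN at a=24/5 m (b=L-a=16/5):
  θ_2 = Pa²(L-x)(2bL-(3b+a)(L-x))/(2L³EI)  [x>a] = (-19)·(24/5)²·(8-(32/5))·(2·(16/5)·8-(3·(16/5)+(24/5))·(8-(32/5)))/(2·8³·10000) = -3762/1953125 rad
Load 3 — point force P=11 kN at a=6 m (b=L-a=2):
  θ_3 = Pa²(L-x)(2bL-(3b+a)(L-x))/(2L³EI)  [x>a] = 11·6²·(8-(32/5))·(2·2·8-(3·2+6)·(8-(32/5)))/(2·8³·10000) = 99/125000 rad
Load 4 — point force P=20 kN at a=16/3 m (b=L-a=8/3):
  θ_4 = Pa²(L-x)(2bL-(3b+a)(L-x))/(2L³EI)  [x>a] = 20·(16/3)²·(8-(32/5))·(2·(8/3)·8-(3·(8/3)+(16/3))·(8-(32/5)))/(2·8³·10000) = 32/16875 rad
Superposition: θ = Σ θ_i = 1888253/421875000 rad ≈ 0.004476 rad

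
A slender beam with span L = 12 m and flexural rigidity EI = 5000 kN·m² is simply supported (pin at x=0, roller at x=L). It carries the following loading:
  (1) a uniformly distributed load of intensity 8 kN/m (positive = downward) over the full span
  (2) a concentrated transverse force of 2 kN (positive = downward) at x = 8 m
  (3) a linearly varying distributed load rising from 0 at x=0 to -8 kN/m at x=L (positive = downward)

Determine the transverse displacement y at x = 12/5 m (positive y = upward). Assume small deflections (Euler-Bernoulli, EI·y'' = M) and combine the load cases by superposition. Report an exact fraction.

Load 1 — uniform load w=8 kN/m over full span:
  y_1 = -wx(L³-2Lx²+x³)/(24EI) = -8·(12/5)·(12³-2·12·(12/5)²+(12/5)³)/(24·5000) = -100224/390625 m
Load 2 — point force P=2 kN at a=8 m (b=L-a=4):
  y_2 = -Pbx(L²-b²-x²)/(6LEI)  [x≤a] = -2·4·(12/5)·(12²-4²-(12/5)²)/(6·12·5000) = -1528/234375 m
Load 3 — triangular load w₀=-8 kN/m (0→w₀ over full span):
  y_3 = -w₀x(7L⁴-10L²x²+3x⁴)/(360LEI) = -(-8)·(12/5)·(7·12⁴-10·12²·(12/5)²+3·(12/5)⁴)/(360·12·5000) = 1188864/9765625 m
Superposition: y = Σ y_i = -4141208/29296875 m ≈ -0.141353 m

y(12/5) = -4141208/29296875 m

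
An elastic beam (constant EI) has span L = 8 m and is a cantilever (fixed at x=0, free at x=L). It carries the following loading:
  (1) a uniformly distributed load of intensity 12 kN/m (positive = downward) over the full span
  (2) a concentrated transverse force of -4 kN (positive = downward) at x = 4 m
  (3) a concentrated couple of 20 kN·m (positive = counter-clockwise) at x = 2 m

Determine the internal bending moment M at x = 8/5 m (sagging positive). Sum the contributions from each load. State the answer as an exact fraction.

Load 1 — uniform load w=12 kN/m over full span:
  M_1 = -w(L-x)²/2 = -12·(8-(8/5))²/2 = -6144/25 kN·m
Load 2 — point force P=-4 kN at a=4 m (b=L-a=4):
  M_2 = -P(a-x)  [x≤a] = -(-4)·(4-(8/5)) = 48/5 kN·m
Load 3 — applied couple M₀=20 kN·m at a=2 m (b=L-a=6):
  M_3 = M₀  [x≤a] = 20 = 20 kN·m
Superposition: M = Σ M_i = -5404/25 kN·m ≈ -216.160000 kN·m

M(8/5) = -5404/25 kN·m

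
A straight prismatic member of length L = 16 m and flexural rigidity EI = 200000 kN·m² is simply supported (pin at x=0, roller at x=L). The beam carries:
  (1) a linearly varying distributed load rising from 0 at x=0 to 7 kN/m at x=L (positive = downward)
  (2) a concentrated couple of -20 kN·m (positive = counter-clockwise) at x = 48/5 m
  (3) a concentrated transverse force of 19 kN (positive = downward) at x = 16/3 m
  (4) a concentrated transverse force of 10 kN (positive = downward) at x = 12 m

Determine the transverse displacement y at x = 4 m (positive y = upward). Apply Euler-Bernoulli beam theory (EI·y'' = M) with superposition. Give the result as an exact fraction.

y(4) = -42731/2531250 m

Load 1 — triangular load w₀=7 kN/m (0→w₀ over full span):
  y_1 = -w₀x(7L⁴-10L²x²+3x⁴)/(360LEI) = -7·4·(7·16⁴-10·16²·4²+3·4⁴)/(360·16·200000) = -763/75000 m
Load 2 — applied couple M₀=-20 kN·m at a=48/5 m (b=L-a=32/5):
  y_2 = (M₀x³/(6L)+C₁x)/EI  [x≤a] with C₁=M₀(3b²-L²)/(6L)=416/15 = ((-20)·4³/(6·16)+(416/15)·4)/200000 = 61/125000 m
Load 3 — point force P=19 kN at a=16/3 m (b=L-a=32/3):
  y_3 = -Pbx(L²-b²-x²)/(6LEI)  [x≤a] = -19·(32/3)·4·(16²-(32/3)²-4²)/(6·16·200000) = -1349/253125 m
Load 4 — point force P=10 kN at a=12 m (b=L-a=4):
  y_4 = -Pbx(L²-b²-x²)/(6LEI)  [x≤a] = -10·4·4·(16²-4²-4²)/(6·16·200000) = -7/3750 m
Superposition: y = Σ y_i = -42731/2531250 m ≈ -0.016881 m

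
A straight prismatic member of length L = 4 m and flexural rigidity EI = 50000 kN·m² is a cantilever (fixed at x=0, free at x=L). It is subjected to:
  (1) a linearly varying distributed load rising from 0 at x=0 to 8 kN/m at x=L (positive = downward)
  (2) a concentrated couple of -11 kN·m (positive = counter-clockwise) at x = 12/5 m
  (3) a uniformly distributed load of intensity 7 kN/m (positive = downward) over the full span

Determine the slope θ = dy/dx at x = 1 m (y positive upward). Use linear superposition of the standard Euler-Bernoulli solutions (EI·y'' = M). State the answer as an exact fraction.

Load 1 — triangular load w₀=8 kN/m (0→w₀ over full span):
  θ_1 = (w₀Lx²/4-w₀L²x/3-w₀x⁴/(24L))/EI = (8·4·1²/4-8·4²·1/3-8·1⁴/(24·4))/50000 = -139/200000 rad
Load 2 — applied couple M₀=-11 kN·m at a=12/5 m (b=L-a=8/5):
  θ_2 = M₀x/EI  [x≤a] = (-11)·1/50000 = -11/50000 rad
Load 3 — uniform load w=7 kN/m over full span:
  θ_3 = -wx(x²-3Lx+3L²)/(6EI) = -7·1·(1²-3·4·1+3·4²)/(6·50000) = -259/300000 rad
Superposition: θ = Σ θ_i = -1067/600000 rad ≈ -0.001778 rad

θ(1) = -1067/600000 rad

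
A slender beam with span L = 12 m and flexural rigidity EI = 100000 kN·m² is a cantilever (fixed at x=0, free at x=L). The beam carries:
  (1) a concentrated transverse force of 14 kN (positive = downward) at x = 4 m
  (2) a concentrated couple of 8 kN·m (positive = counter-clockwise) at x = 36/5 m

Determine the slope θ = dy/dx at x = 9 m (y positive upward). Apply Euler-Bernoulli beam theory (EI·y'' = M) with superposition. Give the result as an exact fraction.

θ(9) = -17/31250 rad

Load 1 — point force P=14 kN at a=4 m (b=L-a=8):
  θ_1 = -Pa²/(2EI)  [x>a] = -14·4²/(2·100000) = -7/6250 rad
Load 2 — applied couple M₀=8 kN·m at a=36/5 m (b=L-a=24/5):
  θ_2 = M₀a/EI  [x>a] = 8·(36/5)/100000 = 9/15625 rad
Superposition: θ = Σ θ_i = -17/31250 rad ≈ -0.000544 rad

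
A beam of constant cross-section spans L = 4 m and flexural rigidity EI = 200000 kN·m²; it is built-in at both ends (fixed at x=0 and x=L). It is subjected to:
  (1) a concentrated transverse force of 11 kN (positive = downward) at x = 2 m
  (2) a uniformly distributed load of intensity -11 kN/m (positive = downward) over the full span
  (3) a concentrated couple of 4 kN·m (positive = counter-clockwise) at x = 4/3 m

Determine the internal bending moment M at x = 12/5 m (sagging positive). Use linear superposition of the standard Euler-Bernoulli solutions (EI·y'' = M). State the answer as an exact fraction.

Load 1 — point force P=11 kN at a=2 m (b=L-a=2):
  M_1 = Pa²(a+3b)(L-x)/L³ - Pa²b/L²  [x>a] = 11·2²·(2+3·2)·(4-(12/5))/4³ - 11·2²·2/4² = 33/10 kN·m
Load 2 — uniform load w=-11 kN/m over full span:
  M_2 = wLx/2 - wL²/12 - wx²/2 = (-11)·4·(12/5)/2 - (-11)·4²/12 - (-11)·(12/5)²/2 = -484/75 kN·m
Load 3 — applied couple M₀=4 kN·m at a=4/3 m (b=L-a=8/3):
  M_3 = R_Ax - M_A - M₀  [x>a] with R_A=4/3, M_A=0 = (4/3)·(12/5) - 0 - 4 = -4/5 kN·m
Superposition: M = Σ M_i = -593/150 kN·m ≈ -3.953333 kN·m

M(12/5) = -593/150 kN·m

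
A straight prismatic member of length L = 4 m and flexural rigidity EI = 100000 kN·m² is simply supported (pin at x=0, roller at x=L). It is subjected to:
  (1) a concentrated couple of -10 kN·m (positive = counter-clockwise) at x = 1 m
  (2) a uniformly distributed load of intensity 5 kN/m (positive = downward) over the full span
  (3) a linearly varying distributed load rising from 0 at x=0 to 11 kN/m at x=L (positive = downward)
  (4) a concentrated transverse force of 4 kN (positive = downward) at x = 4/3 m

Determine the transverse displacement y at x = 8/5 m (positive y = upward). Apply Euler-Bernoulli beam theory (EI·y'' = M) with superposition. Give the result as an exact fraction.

y(8/5) = -18883751/42187500000 m

Load 1 — applied couple M₀=-10 kN·m at a=1 m (b=L-a=3):
  y_1 = (M₀x³/(6L)-M₀(x-a)²/2+C₁x)/EI  [x>a] with C₁=M₀(3b²-L²)/(6L)=-55/12 = ((-10)·(8/5)³/(6·4)-(-10)·((8/5)-1)²/2+(-55/12)·(8/5))/100000 = -181/2500000 m
Load 2 — uniform load w=5 kN/m over full span:
  y_2 = -wx(L³-2Lx²+x³)/(24EI) = -5·(8/5)·(4³-2·4·(8/5)²+(8/5)³)/(24·100000) = -62/390625 m
Load 3 — triangular load w₀=11 kN/m (0→w₀ over full span):
  y_3 = -w₀x(7L⁴-10L²x²+3x⁴)/(360LEI) = -11·(8/5)·(7·4⁴-10·4²·(8/5)²+3·(8/5)⁴)/(360·4·100000) = -25102/146484375 m
Load 4 — point force P=4 kN at a=4/3 m (b=L-a=8/3):
  y_4 = -Pa(L-x)(2Lx-a²-x²)/(6LEI)  [x>a] = -4·(4/3)·(4-(8/5))·(2·4·(8/5)-(4/3)²-(8/5)²)/(6·4·100000) = -476/10546875 m
Superposition: y = Σ y_i = -18883751/42187500000 m ≈ -0.000448 m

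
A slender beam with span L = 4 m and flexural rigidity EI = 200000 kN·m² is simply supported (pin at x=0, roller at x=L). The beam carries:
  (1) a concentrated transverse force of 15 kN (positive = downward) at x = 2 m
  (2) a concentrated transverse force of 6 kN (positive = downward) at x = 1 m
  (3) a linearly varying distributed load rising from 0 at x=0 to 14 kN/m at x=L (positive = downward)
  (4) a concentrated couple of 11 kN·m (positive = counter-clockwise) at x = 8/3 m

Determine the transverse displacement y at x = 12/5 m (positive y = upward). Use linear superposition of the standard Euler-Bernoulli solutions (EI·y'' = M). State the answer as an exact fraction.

Load 1 — point force P=15 kN at a=2 m (b=L-a=2):
  y_1 = -Pa(L-x)(2Lx-a²-x²)/(6LEI)  [x>a] = -15·2·(4-(12/5))·(2·4·(12/5)-2²-(12/5)²)/(6·4·200000) = -59/625000 m
Load 2 — point force P=6 kN at a=1 m (b=L-a=3):
  y_2 = -Pa(L-x)(2Lx-a²-x²)/(6LEI)  [x>a] = -6·1·(4-(12/5))·(2·4·(12/5)-1²-(12/5)²)/(6·4·200000) = -311/12500000 m
Load 3 — triangular load w₀=14 kN/m (0→w₀ over full span):
  y_3 = -w₀x(7L⁴-10L²x²+3x⁴)/(360LEI) = -14·(12/5)·(7·4⁴-10·4²·(12/5)²+3·(12/5)⁴)/(360·4·200000) = -16576/146484375 m
Load 4 — applied couple M₀=11 kN·m at a=8/3 m (b=L-a=4/3):
  y_4 = (M₀x³/(6L)+C₁x)/EI  [x≤a] with C₁=M₀(3b²-L²)/(6L)=-44/9 = (11·(12/5)³/(6·4)+(-44/9)·(12/5))/200000 = -253/9375000 m
Superposition: y = Σ y_i = -1216057/4687500000 m ≈ -0.000259 m

y(12/5) = -1216057/4687500000 m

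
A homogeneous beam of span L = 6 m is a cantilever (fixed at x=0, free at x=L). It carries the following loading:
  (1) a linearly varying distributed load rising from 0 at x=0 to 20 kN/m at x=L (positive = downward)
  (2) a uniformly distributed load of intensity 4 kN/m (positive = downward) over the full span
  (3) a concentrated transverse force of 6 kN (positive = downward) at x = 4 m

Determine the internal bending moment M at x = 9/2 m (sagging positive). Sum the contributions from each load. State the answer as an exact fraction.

M(9/2) = -201/8 kN·m

Load 1 — triangular load w₀=20 kN/m (0→w₀ over full span):
  M_1 = w₀Lx/2 - w₀L²/3 - w₀x³/(6L) = 20·6·(9/2)/2 - 20·6²/3 - 20·(9/2)³/(6·6) = -165/8 kN·m
Load 2 — uniform load w=4 kN/m over full span:
  M_2 = -w(L-x)²/2 = -4·(6-(9/2))²/2 = -9/2 kN·m
Load 3 — point force P=6 kN at a=4 m (b=L-a=2):
  M_3 = 0  [x>a] = 0 kN·m
Superposition: M = Σ M_i = -201/8 kN·m ≈ -25.125000 kN·m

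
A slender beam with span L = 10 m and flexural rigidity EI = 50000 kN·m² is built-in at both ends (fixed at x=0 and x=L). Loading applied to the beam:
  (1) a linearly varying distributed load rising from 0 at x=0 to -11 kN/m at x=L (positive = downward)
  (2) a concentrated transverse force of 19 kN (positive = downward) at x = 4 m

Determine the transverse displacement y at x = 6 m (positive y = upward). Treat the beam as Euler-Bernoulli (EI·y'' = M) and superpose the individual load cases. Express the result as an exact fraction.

Load 1 — triangular load w₀=-11 kN/m (0→w₀ over full span):
  y_1 = -w₀x²(L-x)²(x+2L)/(120LEI) = -(-11)·6²·(10-6)²·(6+2·10)/(120·10·50000) = 429/156250 m
Load 2 — point force P=19 kN at a=4 m (b=L-a=6):
  y_2 = -Pa²(L-x)²(3bL-(3b+a)(L-x))/(6L³EI)  [x>a] = -19·4²·(10-6)²·(3·6·10-(3·6+4)·(10-6))/(6·10³·50000) = -1748/1171875 m
Superposition: y = Σ y_i = 2939/2343750 m ≈ 0.001254 m

y(6) = 2939/2343750 m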